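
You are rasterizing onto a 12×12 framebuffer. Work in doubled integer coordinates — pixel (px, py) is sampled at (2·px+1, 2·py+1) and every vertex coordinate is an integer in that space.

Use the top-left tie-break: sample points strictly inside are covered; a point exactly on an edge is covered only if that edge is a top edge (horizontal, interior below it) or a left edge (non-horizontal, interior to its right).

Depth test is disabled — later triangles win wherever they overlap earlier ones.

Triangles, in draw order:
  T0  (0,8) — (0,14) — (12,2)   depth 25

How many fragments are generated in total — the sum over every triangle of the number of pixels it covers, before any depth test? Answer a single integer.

T0:
  2·area = 72  (B↔C swapped to make it positive)
  edge (0, 8)→(12, 2): d=(12,-6) top-left  bias=+0
  edge (12, 2)→(0, 14): d=(-12,12) right/bottom  bias=-1
  edge (0, 14)→(0, 8): d=(0,-6) top-left  bias=+0
    (6,0)@(13, 1): e=[-6,0,78] → .  [on edge]
    (5,1)@(11, 3): e=[6,0,66] → .  [on edge]
    (3,2)@(7, 5): e=[6,24,42] → X
    (4,2)@(9, 5): e=[18,0,54] → .  [on edge]
    (1,3)@(3, 7): e=[6,48,18] → X
    (2,3)@(5, 7): e=[18,24,30] → X
    (3,3)@(7, 7): e=[30,0,42] → .  [on edge]
    (0,4)@(1, 9): e=[18,48,6] → X
    (2,4)@(5, 9): e=[42,0,30] → .  [on edge]
    (0,5)@(1, 11): e=[42,24,6] → X
    (1,5)@(3, 11): e=[54,0,18] → .  [on edge]
    (0,6)@(1, 13): e=[66,0,6] → .  [on edge]
  covered (6 px):
    . . . . . . . . . . . .
    . . . . . . . . . . . .
    . . . X . . . . . . . .
    . X X . . . . . . . . .
    X X . . . . . . . . . .
    X . . . . . . . . . . .
    . . . . . . . . . . . .
    . . . . . . . . . . . .
    . . . . . . . . . . . .
    . . . . . . . . . . . .
    . . . . . . . . . . . .
    . . . . . . . . . . . .

Final: 6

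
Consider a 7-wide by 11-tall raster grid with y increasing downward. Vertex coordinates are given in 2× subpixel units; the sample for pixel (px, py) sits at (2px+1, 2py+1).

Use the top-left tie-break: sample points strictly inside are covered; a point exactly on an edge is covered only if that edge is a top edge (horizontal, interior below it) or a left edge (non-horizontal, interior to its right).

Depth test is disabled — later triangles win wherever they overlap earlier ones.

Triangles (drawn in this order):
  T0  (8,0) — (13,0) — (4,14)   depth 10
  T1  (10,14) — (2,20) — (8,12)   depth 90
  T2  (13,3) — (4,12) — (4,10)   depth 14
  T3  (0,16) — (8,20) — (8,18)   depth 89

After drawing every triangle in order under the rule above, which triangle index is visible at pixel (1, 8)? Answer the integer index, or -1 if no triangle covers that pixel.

T0:
  2·area = 70
  edge (8, 0)→(13, 0): d=(5,0) top-left  bias=+0
  edge (13, 0)→(4, 14): d=(-9,14) right/bottom  bias=-1
  edge (4, 14)→(8, 0): d=(4,-14) top-left  bias=+0
    (4,0)@(9, 1): e=[5,47,18] → █
    (5,0)@(11, 1): e=[5,19,46] → █
    (6,0)@(13, 1): e=[5,-9,74] → ·
    (4,1)@(9, 3): e=[15,29,26] → █
    (6,1)@(13, 3): e=[15,-27,82] → ·
    (3,2)@(7, 5): e=[25,39,6] → █
    (5,2)@(11, 5): e=[25,-17,62] → ·
    (3,3)@(7, 7): e=[35,21,14] → █
    (4,3)@(9, 7): e=[35,-7,42] → ·
    (3,4)@(7, 9): e=[45,3,22] → █
    (4,4)@(9, 9): e=[45,-25,50] → ·
    (2,5)@(5, 11): e=[55,13,2] → █
  covered (9 px):
    · · · · █ █ ·
    · · · · █ █ ·
    · · · █ █ · ·
    · · · █ · · ·
    · · · █ · · ·
    · · █ · · · ·
    · · · · · · ·
    · · · · · · ·
    · · · · · · ·
    · · · · · · ·
    · · · · · · ·
T1:
  2·area = 28
  edge (10, 14)→(2, 20): d=(-8,6) right/bottom  bias=-1
  edge (2, 20)→(8, 12): d=(6,-8) top-left  bias=+0
  edge (8, 12)→(10, 14): d=(2,2) right/bottom  bias=-1
    (0,2)@(1, 5): e=[126,-98,0] → ·  [on edge]
    (1,3)@(3, 7): e=[98,-70,0] → ·  [on edge]
    (2,4)@(5, 9): e=[70,-42,0] → ·  [on edge]
    (3,5)@(7, 11): e=[42,-14,0] → ·  [on edge]
    (4,6)@(9, 13): e=[14,14,0] → ·  [on edge]
    (3,7)@(7, 15): e=[10,10,8] → █
    (4,7)@(9, 15): e=[-2,26,4] → ·
    (5,7)@(11, 15): e=[-14,42,0] → ·  [on edge]
    (2,8)@(5, 17): e=[6,6,16] → █
    (3,8)@(7, 17): e=[-6,22,12] → ·
    (6,8)@(13, 17): e=[-42,70,0] → ·  [on edge]
    (1,9)@(3, 19): e=[2,2,24] → █
  covered (3 px):
    · · · · · · ·
    · · · · · · ·
    · · · · · · ·
    · · · · · · ·
    · · · · · · ·
    · · · · · · ·
    · · · · · · ·
    · · · █ · · ·
    · · █ · · · ·
    · █ · · · · ·
    · · · · · · ·
T2:
  2·area = 18
  edge (13, 3)→(4, 12): d=(-9,9) right/bottom  bias=-1
  edge (4, 12)→(4, 10): d=(0,-2) top-left  bias=+0
  edge (4, 10)→(13, 3): d=(9,-7) top-left  bias=+0
    (6,1)@(13, 3): e=[0,18,0] → ·  [on edge]
    (5,2)@(11, 5): e=[0,14,4] → ·  [on edge]
    (4,3)@(9, 7): e=[0,10,8] → ·  [on edge]
    (3,4)@(7, 9): e=[0,6,12] → ·  [on edge]
    (2,5)@(5, 11): e=[0,2,16] → ·  [on edge]
    (1,6)@(3, 13): e=[0,-2,20] → ·  [on edge]
    (0,7)@(1, 15): e=[0,-6,24] → ·  [on edge]
  covered (0 px):
    · · · · · · ·
    · · · · · · ·
    · · · · · · ·
    · · · · · · ·
    · · · · · · ·
    · · · · · · ·
    · · · · · · ·
    · · · · · · ·
    · · · · · · ·
    · · · · · · ·
    · · · · · · ·
T3:
  2·area = 16  (B↔C swapped to make it positive)
  edge (0, 16)→(8, 18): d=(8,2) right/bottom  bias=-1
  edge (8, 18)→(8, 20): d=(0,2) right/bottom  bias=-1
  edge (8, 20)→(0, 16): d=(-8,-4) top-left  bias=+0
    (1,8)@(3, 17): e=[2,10,4] → █
    (2,8)@(5, 17): e=[-2,6,12] → ·
    (1,9)@(3, 19): e=[18,10,-12] → ·
    (3,9)@(7, 19): e=[10,2,4] → █
    (4,9)@(9, 19): e=[6,-2,12] → ·
    (3,10)@(7, 21): e=[26,2,-12] → ·
  covered (2 px):
    · · · · · · ·
    · · · · · · ·
    · · · · · · ·
    · · · · · · ·
    · · · · · · ·
    · · · · · · ·
    · · · · · · ·
    · · · · · · ·
    · █ · · · · ·
    · · · █ · · ·
    · · · · · · ·

Z-buffer (winner per pixel, '.' = empty):
  . . . . 0 0 .
  . . . . 0 0 .
  . . . 0 0 . .
  . . . 0 . . .
  . . . 0 . . .
  . . 0 . . . .
  . . . . . . .
  . . . 1 . . .
  . 3 1 . . . .
  . 1 . 3 . . .
  . . . . . . .

Final: 3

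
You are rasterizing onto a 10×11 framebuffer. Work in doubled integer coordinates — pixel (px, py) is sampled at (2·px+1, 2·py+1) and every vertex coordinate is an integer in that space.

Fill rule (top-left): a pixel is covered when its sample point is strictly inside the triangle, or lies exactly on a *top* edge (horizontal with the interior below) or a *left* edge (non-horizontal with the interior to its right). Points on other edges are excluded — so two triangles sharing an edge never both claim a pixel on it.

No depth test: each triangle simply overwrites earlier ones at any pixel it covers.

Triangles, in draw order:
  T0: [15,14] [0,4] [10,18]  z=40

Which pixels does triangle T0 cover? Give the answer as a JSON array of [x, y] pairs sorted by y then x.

T0:
  2·area = 110  (B↔C swapped to make it positive)
  edge (15, 14)→(10, 18): d=(-5,4) right/bottom  bias=-1
  edge (10, 18)→(0, 4): d=(-10,-14) top-left  bias=+0
  edge (0, 4)→(15, 14): d=(15,10) right/bottom  bias=-1
    (0,2)@(1, 5): e=[101,4,5] → █
    (1,2)@(3, 5): e=[93,32,-15] → ·
    (0,3)@(1, 7): e=[91,-16,35] → ·
    (1,3)@(3, 7): e=[83,12,15] → █
    (2,3)@(5, 7): e=[75,40,-5] → ·
    (1,4)@(3, 9): e=[73,-8,45] → ·
    (2,4)@(5, 9): e=[65,20,25] → █
    (3,4)@(7, 9): e=[57,48,5] → █
    (4,4)@(9, 9): e=[49,76,-15] → ·
    (2,5)@(5, 11): e=[55,0,55] → █  [on edge]
    (4,5)@(9, 11): e=[39,56,15] → █
    (5,5)@(11, 11): e=[31,84,-5] → ·
  covered (15 px):
    · · · · · · · · · ·
    · · · · · · · · · ·
    █ · · · · · · · · ·
    · █ · · · · · · · ·
    · · █ █ · · · · · ·
    · · █ █ █ · · · · ·
    · · · █ █ █ █ · · ·
    · · · · █ █ █ · · ·
    · · · · · █ · · · ·
    · · · · · · · · · ·
    · · · · · · · · · ·

Answer: [[0,2],[1,3],[2,4],[3,4],[2,5],[3,5],[4,5],[3,6],[4,6],[5,6],[6,6],[4,7],[5,7],[6,7],[5,8]]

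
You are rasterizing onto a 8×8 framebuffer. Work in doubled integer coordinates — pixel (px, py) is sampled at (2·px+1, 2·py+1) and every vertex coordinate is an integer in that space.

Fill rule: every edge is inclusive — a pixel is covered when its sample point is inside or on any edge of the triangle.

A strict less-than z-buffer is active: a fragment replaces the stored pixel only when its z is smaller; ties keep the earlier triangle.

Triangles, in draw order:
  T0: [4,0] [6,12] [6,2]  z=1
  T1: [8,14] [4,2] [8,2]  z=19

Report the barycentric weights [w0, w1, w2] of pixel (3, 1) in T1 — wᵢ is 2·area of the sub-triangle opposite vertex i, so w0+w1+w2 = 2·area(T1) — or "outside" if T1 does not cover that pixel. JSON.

T0:
  2·area = 20  (B↔C swapped to make it positive)
  edge (4, 0)→(6, 2): d=(2,2) inclusive
  edge (6, 2)→(6, 12): d=(0,10) inclusive
  edge (6, 12)→(4, 0): d=(-2,-12) inclusive
    (2,0)@(5, 1): e=[0,10,10] → #  [on edge]
    (3,0)@(7, 1): e=[-4,-10,34] → ·
    (2,1)@(5, 3): e=[4,10,6] → #
    (3,1)@(7, 3): e=[0,-10,30] → ·  [on edge]
    (2,2)@(5, 5): e=[8,10,2] → #
    (3,2)@(7, 5): e=[4,-10,26] → ·
    (4,2)@(9, 5): e=[0,-30,50] → ·  [on edge]
    (2,3)@(5, 7): e=[12,10,-2] → ·
    (5,3)@(11, 7): e=[0,-50,70] → ·  [on edge]
    (6,4)@(13, 9): e=[0,-70,90] → ·  [on edge]
    (7,5)@(15, 11): e=[0,-90,110] → ·  [on edge]
  covered (3 px):
    · · # · · · · ·
    · · # · · · · ·
    · · # · · · · ·
    · · · · · · · ·
    · · · · · · · ·
    · · · · · · · ·
    · · · · · · · ·
    · · · · · · · ·
T1:
  2·area = 48
  edge (8, 14)→(4, 2): d=(-4,-12) inclusive
  edge (4, 2)→(8, 2): d=(4,0) inclusive
  edge (8, 2)→(8, 14): d=(0,12) inclusive
    (2,1)@(5, 3): e=[8,4,36] → #
    (3,1)@(7, 3): e=[32,4,12] → #
    (4,1)@(9, 3): e=[56,4,-12] → ·
    (2,2)@(5, 5): e=[0,12,36] → #  [on edge]
    (4,2)@(9, 5): e=[48,12,-12] → ·
    (2,3)@(5, 7): e=[-8,20,36] → ·
    (3,3)@(7, 7): e=[16,20,12] → #
    (4,3)@(9, 7): e=[40,20,-12] → ·
    (3,4)@(7, 9): e=[8,28,12] → #
    (4,4)@(9, 9): e=[32,28,-12] → ·
    (3,5)@(7, 11): e=[0,36,12] → #  [on edge]
    (4,5)@(9, 11): e=[24,36,-12] → ·
  covered (7 px):
    · · · · · · · ·
    · · # # · · · ·
    · · # # · · · ·
    · · · # · · · ·
    · · · # · · · ·
    · · · # · · · ·
    · · · · · · · ·
    · · · · · · · ·

Result: [4,12,32]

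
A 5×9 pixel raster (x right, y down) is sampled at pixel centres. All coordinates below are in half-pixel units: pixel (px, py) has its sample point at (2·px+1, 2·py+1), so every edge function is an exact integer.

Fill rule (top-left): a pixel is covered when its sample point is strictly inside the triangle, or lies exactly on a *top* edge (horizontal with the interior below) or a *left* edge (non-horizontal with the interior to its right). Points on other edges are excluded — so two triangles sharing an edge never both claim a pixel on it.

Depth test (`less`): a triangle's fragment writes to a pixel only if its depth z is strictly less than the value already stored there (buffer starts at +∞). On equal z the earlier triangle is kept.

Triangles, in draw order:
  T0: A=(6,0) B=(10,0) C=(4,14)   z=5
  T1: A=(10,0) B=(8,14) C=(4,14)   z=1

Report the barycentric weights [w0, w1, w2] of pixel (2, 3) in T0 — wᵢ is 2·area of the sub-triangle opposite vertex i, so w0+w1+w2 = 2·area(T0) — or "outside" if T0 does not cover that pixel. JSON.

T0:
  2·area = 56
  edge (6, 0)→(10, 0): d=(4,0) top-left  bias=+0
  edge (10, 0)→(4, 14): d=(-6,14) right/bottom  bias=-1
  edge (4, 14)→(6, 0): d=(2,-14) top-left  bias=+0
    (3,0)@(7, 1): e=[4,36,16] → █
    (4,0)@(9, 1): e=[4,8,44] → █
    (3,1)@(7, 3): e=[12,24,20] → █
    (4,1)@(9, 3): e=[12,-4,48] → ·
    (3,2)@(7, 5): e=[20,12,24] → █
    (4,2)@(9, 5): e=[20,-16,52] → ·
    (2,3)@(5, 7): e=[28,28,0] → █  [on edge]
    (3,3)@(7, 7): e=[28,0,28] → ·  [on edge]
    (2,4)@(5, 9): e=[36,16,4] → █
    (3,4)@(7, 9): e=[36,-12,32] → ·
    (2,5)@(5, 11): e=[44,4,8] → █
    (3,5)@(7, 11): e=[44,-24,36] → ·
  covered (7 px):
    · · · █ █
    · · · █ ·
    · · · █ ·
    · · █ · ·
    · · █ · ·
    · · █ · ·
    · · · · ·
    · · · · ·
    · · · · ·
T1:
  2·area = 56
  edge (10, 0)→(8, 14): d=(-2,14) right/bottom  bias=-1
  edge (8, 14)→(4, 14): d=(-4,0) right/bottom  bias=-1
  edge (4, 14)→(10, 0): d=(6,-14) top-left  bias=+0
    (4,1)@(9, 3): e=[8,44,4] → █
    (4,2)@(9, 5): e=[4,36,16] → █
    (3,3)@(7, 7): e=[28,28,0] → █  [on edge]
    (4,3)@(9, 7): e=[0,28,28] → ·  [on edge]
    (3,4)@(7, 9): e=[24,20,12] → █
    (4,4)@(9, 9): e=[-4,20,40] → ·
    (3,5)@(7, 11): e=[20,12,24] → █
    (4,5)@(9, 11): e=[-8,12,52] → ·
    (2,6)@(5, 13): e=[44,4,8] → █
    (4,6)@(9, 13): e=[-12,4,64] → ·
    (2,7)@(5, 15): e=[40,-4,20] → ·
    (3,7)@(7, 15): e=[12,-4,48] → ·
  covered (7 px):
    · · · · ·
    · · · · █
    · · · · █
    · · · █ ·
    · · · █ ·
    · · · █ ·
    · · █ █ ·
    · · · · ·
    · · · · ·

Final: [28,0,28]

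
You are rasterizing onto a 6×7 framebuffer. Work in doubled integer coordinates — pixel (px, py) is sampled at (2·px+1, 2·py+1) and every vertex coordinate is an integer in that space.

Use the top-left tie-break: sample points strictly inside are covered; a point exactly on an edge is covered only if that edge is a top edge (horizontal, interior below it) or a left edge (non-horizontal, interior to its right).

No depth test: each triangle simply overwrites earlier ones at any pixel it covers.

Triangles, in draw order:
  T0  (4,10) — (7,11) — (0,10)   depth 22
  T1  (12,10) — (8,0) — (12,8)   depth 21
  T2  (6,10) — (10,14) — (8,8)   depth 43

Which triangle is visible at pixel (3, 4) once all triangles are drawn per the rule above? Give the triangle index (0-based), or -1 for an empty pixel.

T0:
  2·area = 4
  edge (4, 10)→(7, 11): d=(3,1) right/bottom  bias=-1
  edge (7, 11)→(0, 10): d=(-7,-1) top-left  bias=+0
  edge (0, 10)→(4, 10): d=(4,0) top-left  bias=+0
    (0,4)@(1, 9): e=[0,8,-4] → ·  [on edge]
    (3,5)@(7, 11): e=[0,0,4] → ·  [on edge]
  covered (0 px):
    · · · · · ·
    · · · · · ·
    · · · · · ·
    · · · · · ·
    · · · · · ·
    · · · · · ·
    · · · · · ·
T1:
  2·area = 8
  edge (12, 10)→(8, 0): d=(-4,-10) top-left  bias=+0
  edge (8, 0)→(12, 8): d=(4,8) right/bottom  bias=-1
  edge (12, 8)→(12, 10): d=(0,2) right/bottom  bias=-1
    (5,3)@(11, 7): e=[2,4,2] → █
    (5,4)@(11, 9): e=[-6,12,2] → ·
  covered (1 px):
    · · · · · ·
    · · · · · ·
    · · · · · ·
    · · · · · █
    · · · · · ·
    · · · · · ·
    · · · · · ·
T2:
  2·area = 16  (B↔C swapped to make it positive)
  edge (6, 10)→(8, 8): d=(2,-2) top-left  bias=+0
  edge (8, 8)→(10, 14): d=(2,6) right/bottom  bias=-1
  edge (10, 14)→(6, 10): d=(-4,-4) top-left  bias=+0
    (0,2)@(1, 5): e=[-20,36,0] → ·  [on edge]
    (3,2)@(7, 5): e=[-8,0,24] → ·  [on edge]
    (5,2)@(11, 5): e=[0,-24,40] → ·  [on edge]
    (1,3)@(3, 7): e=[-12,28,0] → ·  [on edge]
    (4,3)@(9, 7): e=[0,-8,24] → ·  [on edge]
    (2,4)@(5, 9): e=[-4,20,0] → ·  [on edge]
    (3,4)@(7, 9): e=[0,8,8] → █  [on edge]
    (4,4)@(9, 9): e=[4,-4,16] → ·
    (2,5)@(5, 11): e=[0,24,-8] → ·  [on edge]
    (3,5)@(7, 11): e=[4,12,0] → █  [on edge]
    (4,5)@(9, 11): e=[8,0,8] → ·  [on edge]
    (1,6)@(3, 13): e=[0,40,-24] → ·  [on edge]
    (4,6)@(9, 13): e=[12,4,0] → █  [on edge]
  covered (3 px):
    · · · · · ·
    · · · · · ·
    · · · · · ·
    · · · · · ·
    · · · █ · ·
    · · · █ · ·
    · · · · █ ·

Z-buffer (winner per pixel, '.' = empty):
  . . . . . .
  . . . . . .
  . . . . . .
  . . . . . 1
  . . . 2 . .
  . . . 2 . .
  . . . . 2 .

Answer: 2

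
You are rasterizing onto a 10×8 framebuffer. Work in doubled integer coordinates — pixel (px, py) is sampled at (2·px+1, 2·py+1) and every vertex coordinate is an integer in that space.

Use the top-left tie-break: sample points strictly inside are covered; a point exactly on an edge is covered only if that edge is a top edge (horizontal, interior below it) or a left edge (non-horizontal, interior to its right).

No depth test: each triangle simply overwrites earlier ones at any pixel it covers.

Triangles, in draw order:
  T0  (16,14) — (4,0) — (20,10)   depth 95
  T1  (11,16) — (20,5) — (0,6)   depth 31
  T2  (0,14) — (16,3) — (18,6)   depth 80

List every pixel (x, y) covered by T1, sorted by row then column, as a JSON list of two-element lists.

T0:
  2·area = 104
  edge (16, 14)→(4, 0): d=(-12,-14) top-left  bias=+0
  edge (4, 0)→(20, 10): d=(16,10) right/bottom  bias=-1
  edge (20, 10)→(16, 14): d=(-4,4) right/bottom  bias=-1
    (2,0)@(5, 1): e=[2,6,96] → #
    (3,0)@(7, 1): e=[30,-14,88] → ·
    (2,1)@(5, 3): e=[-22,38,88] → ·
    (3,1)@(7, 3): e=[6,18,80] → #
    (4,1)@(9, 3): e=[34,-2,72] → ·
    (3,2)@(7, 5): e=[-18,50,72] → ·
    (4,2)@(9, 5): e=[10,30,64] → #
    (5,2)@(11, 5): e=[38,10,56] → #
    (6,2)@(13, 5): e=[66,-10,48] → ·
    (4,3)@(9, 7): e=[-14,62,56] → ·
    (5,3)@(11, 7): e=[14,42,48] → #
    (6,3)@(13, 7): e=[42,22,40] → #
    (9,5)@(19, 11): e=[78,26,0] → ·  [on edge]
    (8,6)@(17, 13): e=[26,78,0] → ·  [on edge]
    (7,7)@(15, 15): e=[-26,130,0] → ·  [on edge]
  covered (12 px):
    · · # · · · · · · ·
    · · · # · · · · · ·
    · · · · # # · · · ·
    · · · · · # # # · ·
    · · · · · · # # # ·
    · · · · · · · # # ·
    · · · · · · · · · ·
    · · · · · · · · · ·
T1:
  2·area = 211  (B↔C swapped to make it positive)
  edge (11, 16)→(0, 6): d=(-11,-10) top-left  bias=+0
  edge (0, 6)→(20, 5): d=(20,-1) top-left  bias=+0
  edge (20, 5)→(11, 16): d=(-9,11) right/bottom  bias=-1
    (1,3)@(3, 7): e=[19,23,169] → #
    (2,3)@(5, 7): e=[39,25,147] → #
    (3,3)@(7, 7): e=[59,27,125] → #
    (4,3)@(9, 7): e=[79,29,103] → #
    (5,3)@(11, 7): e=[99,31,81] → #
    (6,3)@(13, 7): e=[119,33,59] → #
    (7,3)@(15, 7): e=[139,35,37] → #
    (8,3)@(17, 7): e=[159,37,15] → #
    (9,3)@(19, 7): e=[179,39,-7] → ·
    (1,4)@(3, 9): e=[-3,63,151] → ·
    (2,4)@(5, 9): e=[17,65,129] → #
    (8,4)@(17, 9): e=[137,77,-3] → ·
  covered (23 px):
    · · · · · · · · · ·
    · · · · · · · · · ·
    · · · · · · · · · ·
    · # # # # # # # # ·
    · · # # # # # # · ·
    · · · # # # # # · ·
    · · · · # # # · · ·
    · · · · · # · · · ·
T2:
  2·area = 70
  edge (0, 14)→(16, 3): d=(16,-11) top-left  bias=+0
  edge (16, 3)→(18, 6): d=(2,3) right/bottom  bias=-1
  edge (18, 6)→(0, 14): d=(-18,8) right/bottom  bias=-1
    (7,2)@(15, 5): e=[21,7,42] → #
    (8,2)@(17, 5): e=[43,1,26] → #
    (9,2)@(19, 5): e=[65,-5,10] → ·
    (5,3)@(11, 7): e=[9,23,38] → #
    (6,3)@(13, 7): e=[31,17,22] → #
    (8,3)@(17, 7): e=[75,5,-10] → ·
    (4,4)@(9, 9): e=[19,33,18] → #
    (6,4)@(13, 9): e=[63,21,-14] → ·
    (7,4)@(15, 9): e=[85,15,-30] → ·
    (2,5)@(5, 11): e=[7,49,14] → #
    (3,5)@(7, 11): e=[29,43,-2] → ·
    (4,5)@(9, 11): e=[51,37,-18] → ·
  covered (8 px):
    · · · · · · · · · ·
    · · · · · · · · · ·
    · · · · · · · # # ·
    · · · · · # # # · ·
    · · · · # # · · · ·
    · · # · · · · · · ·
    · · · · · · · · · ·
    · · · · · · · · · ·

Result: [[1,3],[2,3],[3,3],[4,3],[5,3],[6,3],[7,3],[8,3],[2,4],[3,4],[4,4],[5,4],[6,4],[7,4],[3,5],[4,5],[5,5],[6,5],[7,5],[4,6],[5,6],[6,6],[5,7]]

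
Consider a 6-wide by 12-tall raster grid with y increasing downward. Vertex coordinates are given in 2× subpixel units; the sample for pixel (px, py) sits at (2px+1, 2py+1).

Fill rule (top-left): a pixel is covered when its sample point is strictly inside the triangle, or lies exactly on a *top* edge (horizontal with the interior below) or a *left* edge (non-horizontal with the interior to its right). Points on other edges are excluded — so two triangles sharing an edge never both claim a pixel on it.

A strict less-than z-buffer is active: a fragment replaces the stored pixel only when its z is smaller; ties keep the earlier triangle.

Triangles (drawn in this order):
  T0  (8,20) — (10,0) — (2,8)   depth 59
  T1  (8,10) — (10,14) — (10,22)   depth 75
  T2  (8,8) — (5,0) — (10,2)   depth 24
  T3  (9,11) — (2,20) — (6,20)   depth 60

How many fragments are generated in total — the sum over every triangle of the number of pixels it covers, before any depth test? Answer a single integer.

T0:
  2·area = 144  (B↔C swapped to make it positive)
  edge (8, 20)→(2, 8): d=(-6,-12) top-left  bias=+0
  edge (2, 8)→(10, 0): d=(8,-8) top-left  bias=+0
  edge (10, 0)→(8, 20): d=(-2,20) right/bottom  bias=-1
    (4,0)@(9, 1): e=[126,0,18] → X  [on edge]
    (5,0)@(11, 1): e=[150,16,-22] → .
    (3,1)@(7, 3): e=[90,0,54] → X  [on edge]
    (5,1)@(11, 3): e=[138,32,-26] → .
    (2,2)@(5, 5): e=[54,0,90] → X  [on edge]
    (5,2)@(11, 5): e=[126,48,-30] → .
    (1,3)@(3, 7): e=[18,0,126] → X  [on edge]
    (5,3)@(11, 7): e=[114,64,-34] → .
    (0,4)@(1, 9): e=[-18,0,162] → .  [on edge]
    (1,4)@(3, 9): e=[6,16,122] → X
    (5,4)@(11, 9): e=[102,80,-38] → .
    (1,5)@(3, 11): e=[-6,32,118] → .
  covered (20 px):
    . . . . X .
    . . . X X .
    . . X X X .
    . X X X X .
    . X X X X .
    . . X X . .
    . . X X . .
    . . . X . .
    . . . X . .
    . . . . . .
    . . . . . .
    . . . . . .
T1:
  2·area = 16
  edge (8, 10)→(10, 14): d=(2,4) right/bottom  bias=-1
  edge (10, 14)→(10, 22): d=(0,8) right/bottom  bias=-1
  edge (10, 22)→(8, 10): d=(-2,-12) top-left  bias=+0
    (4,6)@(9, 13): e=[2,8,6] → X
    (5,6)@(11, 13): e=[-6,-8,30] → .
    (4,7)@(9, 15): e=[6,8,2] → X
    (5,7)@(11, 15): e=[-2,-8,26] → .
    (4,8)@(9, 17): e=[10,8,-2] → .
  covered (2 px):
    . . . . . .
    . . . . . .
    . . . . . .
    . . . . . .
    . . . . . .
    . . . . . .
    . . . . X .
    . . . . X .
    . . . . . .
    . . . . . .
    . . . . . .
    . . . . . .
T2:
  2·area = 34
  edge (8, 8)→(5, 0): d=(-3,-8) top-left  bias=+0
  edge (5, 0)→(10, 2): d=(5,2) right/bottom  bias=-1
  edge (10, 2)→(8, 8): d=(-2,6) right/bottom  bias=-1
    (3,0)@(7, 1): e=[13,1,20] → X
    (4,0)@(9, 1): e=[29,-3,8] → .
    (3,1)@(7, 3): e=[7,11,16] → X
    (4,1)@(9, 3): e=[23,7,4] → X
    (5,1)@(11, 3): e=[39,3,-8] → .
    (3,2)@(7, 5): e=[1,21,12] → X
    (4,2)@(9, 5): e=[17,17,0] → .  [on edge]
    (3,3)@(7, 7): e=[-5,31,8] → .
    (3,5)@(7, 11): e=[-17,51,0] → .  [on edge]
    (2,8)@(5, 17): e=[-51,85,0] → .  [on edge]
    (1,11)@(3, 23): e=[-85,119,0] → .  [on edge]
  covered (4 px):
    . . . X . .
    . . . X X .
    . . . X . .
    . . . . . .
    . . . . . .
    . . . . . .
    . . . . . .
    . . . . . .
    . . . . . .
    . . . . . .
    . . . . . .
    . . . . . .
T3:
  2·area = 36  (B↔C swapped to make it positive)
  edge (9, 11)→(6, 20): d=(-3,9) right/bottom  bias=-1
  edge (6, 20)→(2, 20): d=(-4,0) right/bottom  bias=-1
  edge (2, 20)→(9, 11): d=(7,-9) top-left  bias=+0
    (5,2)@(11, 5): e=[0,60,-24] → .  [on edge]
    (4,5)@(9, 11): e=[0,36,0] → .  [on edge]
    (3,7)@(7, 15): e=[6,20,10] → X
    (4,7)@(9, 15): e=[-12,20,28] → .
    (2,8)@(5, 17): e=[18,12,6] → X
    (3,8)@(7, 17): e=[0,12,24] → .  [on edge]
    (1,9)@(3, 19): e=[30,4,2] → X
    (3,9)@(7, 19): e=[-6,4,38] → .
    (1,10)@(3, 21): e=[24,-4,16] → .
    (2,10)@(5, 21): e=[6,-4,34] → .
    (2,11)@(5, 23): e=[0,-12,48] → .  [on edge]
  covered (4 px):
    . . . . . .
    . . . . . .
    . . . . . .
    . . . . . .
    . . . . . .
    . . . . . .
    . . . . . .
    . . . X . .
    . . X . . .
    . X X . . .
    . . . . . .
    . . . . . .

Answer: 30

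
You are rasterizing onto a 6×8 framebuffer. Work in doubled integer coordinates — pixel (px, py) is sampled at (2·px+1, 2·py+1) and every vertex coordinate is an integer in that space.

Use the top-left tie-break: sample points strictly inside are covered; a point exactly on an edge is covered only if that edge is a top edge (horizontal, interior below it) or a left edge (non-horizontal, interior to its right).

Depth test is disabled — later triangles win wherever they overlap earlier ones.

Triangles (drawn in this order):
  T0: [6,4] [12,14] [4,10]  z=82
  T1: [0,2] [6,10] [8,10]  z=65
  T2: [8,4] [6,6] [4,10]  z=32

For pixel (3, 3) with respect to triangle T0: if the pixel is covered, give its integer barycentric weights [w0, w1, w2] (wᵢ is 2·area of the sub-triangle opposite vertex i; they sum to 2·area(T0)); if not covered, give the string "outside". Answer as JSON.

T0:
  2·area = 56
  edge (6, 4)→(12, 14): d=(6,10) right/bottom  bias=-1
  edge (12, 14)→(4, 10): d=(-8,-4) top-left  bias=+0
  edge (4, 10)→(6, 4): d=(2,-6) top-left  bias=+0
    (3,0)@(7, 1): e=[-28,84,0] → ·  [on edge]
    (2,3)@(5, 7): e=[28,28,0] → #  [on edge]
    (3,3)@(7, 7): e=[8,36,12] → #
    (4,3)@(9, 7): e=[-12,44,24] → ·
    (2,4)@(5, 9): e=[40,12,4] → #
    (4,4)@(9, 9): e=[0,28,28] → ·  [on edge]
    (2,5)@(5, 11): e=[52,-4,8] → ·
    (3,5)@(7, 11): e=[32,4,20] → #
    (4,5)@(9, 11): e=[12,12,32] → #
    (5,5)@(11, 11): e=[-8,20,44] → ·
    (1,6)@(3, 13): e=[84,-28,0] → ·  [on edge]
    (3,6)@(7, 13): e=[44,-12,24] → ·
  covered (7 px):
    · · · · · ·
    · · · · · ·
    · · · · · ·
    · · # # · ·
    · · # # · ·
    · · · # # ·
    · · · · · #
    · · · · · ·
T1:
  2·area = 16  (B↔C swapped to make it positive)
  edge (0, 2)→(8, 10): d=(8,8) right/bottom  bias=-1
  edge (8, 10)→(6, 10): d=(-2,0) right/bottom  bias=-1
  edge (6, 10)→(0, 2): d=(-6,-8) top-left  bias=+0
    (0,1)@(1, 3): e=[0,14,2] → ·  [on edge]
    (1,2)@(3, 5): e=[0,10,6] → ·  [on edge]
    (2,3)@(5, 7): e=[0,6,10] → ·  [on edge]
    (3,4)@(7, 9): e=[0,2,14] → ·  [on edge]
    (4,5)@(9, 11): e=[0,-2,18] → ·  [on edge]
    (5,6)@(11, 13): e=[0,-6,22] → ·  [on edge]
  covered (0 px):
    · · · · · ·
    · · · · · ·
    · · · · · ·
    · · · · · ·
    · · · · · ·
    · · · · · ·
    · · · · · ·
    · · · · · ·
T2:
  2·area = 4  (B↔C swapped to make it positive)
  edge (8, 4)→(4, 10): d=(-4,6) right/bottom  bias=-1
  edge (4, 10)→(6, 6): d=(2,-4) top-left  bias=+0
  edge (6, 6)→(8, 4): d=(2,-2) top-left  bias=+0
    (5,0)@(11, 1): e=[-6,10,0] → ·  [on edge]
    (4,1)@(9, 3): e=[-2,6,0] → ·  [on edge]
    (3,2)@(7, 5): e=[2,2,0] → #  [on edge]
    (4,2)@(9, 5): e=[-10,10,4] → ·
    (2,3)@(5, 7): e=[6,-2,0] → ·  [on edge]
    (3,3)@(7, 7): e=[-6,6,4] → ·
    (1,4)@(3, 9): e=[10,-6,0] → ·  [on edge]
    (0,5)@(1, 11): e=[14,-10,0] → ·  [on edge]
  covered (1 px):
    · · · · · ·
    · · · · · ·
    · · · # · ·
    · · · · · ·
    · · · · · ·
    · · · · · ·
    · · · · · ·
    · · · · · ·

Result: [36,12,8]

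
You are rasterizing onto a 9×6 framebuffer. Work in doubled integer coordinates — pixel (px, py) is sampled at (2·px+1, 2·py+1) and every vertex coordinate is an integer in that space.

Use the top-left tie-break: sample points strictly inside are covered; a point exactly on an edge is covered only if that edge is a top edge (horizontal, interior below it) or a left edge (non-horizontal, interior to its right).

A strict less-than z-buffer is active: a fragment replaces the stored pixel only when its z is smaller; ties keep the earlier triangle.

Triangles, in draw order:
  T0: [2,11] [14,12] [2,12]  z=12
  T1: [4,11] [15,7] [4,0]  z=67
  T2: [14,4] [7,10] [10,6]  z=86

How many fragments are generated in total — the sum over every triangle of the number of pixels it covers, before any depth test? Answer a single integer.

T0:
  2·area = 12
  edge (2, 11)→(14, 12): d=(12,1) right/bottom  bias=-1
  edge (14, 12)→(2, 12): d=(-12,0) right/bottom  bias=-1
  edge (2, 12)→(2, 11): d=(0,-1) top-left  bias=+0
  covered (0 px):
    · · · · · · · · ·
    · · · · · · · · ·
    · · · · · · · · ·
    · · · · · · · · ·
    · · · · · · · · ·
    · · · · · · · · ·
T1:
  2·area = 121  (B↔C swapped to make it positive)
  edge (4, 11)→(4, 0): d=(0,-11) top-left  bias=+0
  edge (4, 0)→(15, 7): d=(11,7) right/bottom  bias=-1
  edge (15, 7)→(4, 11): d=(-11,4) right/bottom  bias=-1
    (2,0)@(5, 1): e=[11,4,106] → #
    (3,0)@(7, 1): e=[33,-10,98] → ·
    (2,1)@(5, 3): e=[11,26,84] → #
    (3,1)@(7, 3): e=[33,12,76] → #
    (4,1)@(9, 3): e=[55,-2,68] → ·
    (2,2)@(5, 5): e=[11,48,62] → #
    (4,2)@(9, 5): e=[55,20,46] → #
    (5,2)@(11, 5): e=[77,6,38] → #
    (6,2)@(13, 5): e=[99,-8,30] → ·
    (2,3)@(5, 7): e=[11,70,40] → #
    (6,3)@(13, 7): e=[99,14,8] → #
    (7,3)@(15, 7): e=[121,0,0] → ·  [on edge]
  covered (15 px):
    · · # · · · · · ·
    · · # # · · · · ·
    · · # # # # · · ·
    · · # # # # # · ·
    · · # # # · · · ·
    · · · · · · · · ·
T2:
  2·area = 10
  edge (14, 4)→(7, 10): d=(-7,6) right/bottom  bias=-1
  edge (7, 10)→(10, 6): d=(3,-4) top-left  bias=+0
  edge (10, 6)→(14, 4): d=(4,-2) top-left  bias=+0
  covered (0 px):
    · · · · · · · · ·
    · · · · · · · · ·
    · · · · · · · · ·
    · · · · · · · · ·
    · · · · · · · · ·
    · · · · · · · · ·

Final: 15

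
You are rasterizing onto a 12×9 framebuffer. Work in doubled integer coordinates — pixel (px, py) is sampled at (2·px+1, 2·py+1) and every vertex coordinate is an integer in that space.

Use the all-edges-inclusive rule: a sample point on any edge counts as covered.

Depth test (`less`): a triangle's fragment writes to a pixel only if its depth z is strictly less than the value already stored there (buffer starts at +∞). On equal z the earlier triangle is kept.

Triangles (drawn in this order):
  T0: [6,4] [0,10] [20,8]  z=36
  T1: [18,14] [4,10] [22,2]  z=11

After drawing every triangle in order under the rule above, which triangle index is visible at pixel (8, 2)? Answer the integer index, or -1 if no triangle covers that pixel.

T0:
  2·area = 108  (B↔C swapped to make it positive)
  edge (6, 4)→(20, 8): d=(14,4) inclusive
  edge (20, 8)→(0, 10): d=(-20,2) inclusive
  edge (0, 10)→(6, 4): d=(6,-6) inclusive
    (4,0)@(9, 1): e=[-54,162,0] → ·  [on edge]
    (3,1)@(7, 3): e=[-18,126,0] → ·  [on edge]
    (2,2)@(5, 5): e=[18,90,0] → █  [on edge]
    (3,2)@(7, 5): e=[10,86,12] → █
    (4,2)@(9, 5): e=[2,82,24] → █
    (5,2)@(11, 5): e=[-6,78,36] → ·
    (1,3)@(3, 7): e=[54,54,0] → █  [on edge]
    (5,3)@(11, 7): e=[22,38,48] → █
    (6,3)@(13, 7): e=[14,34,60] → █
    (7,3)@(15, 7): e=[6,30,72] → █
    (8,3)@(17, 7): e=[-2,26,84] → ·
    (0,4)@(1, 9): e=[90,18,0] → █  [on edge]
  covered (15 px):
    · · · · · · · · · · · ·
    · · · · · · · · · · · ·
    · · █ █ █ · · · · · · ·
    · █ █ █ █ █ █ █ · · · ·
    █ █ █ █ █ · · · · · · ·
    · · · · · · · · · · · ·
    · · · · · · · · · · · ·
    · · · · · · · · · · · ·
    · · · · · · · · · · · ·
T1:
  2·area = 184
  edge (18, 14)→(4, 10): d=(-14,-4) inclusive
  edge (4, 10)→(22, 2): d=(18,-8) inclusive
  edge (22, 2)→(18, 14): d=(-4,12) inclusive
    (10,1)@(21, 3): e=[166,10,8] → █
    (11,1)@(23, 3): e=[174,26,-16] → ·
    (8,2)@(17, 5): e=[122,14,48] → █
    (9,2)@(19, 5): e=[130,30,24] → █
    (10,2)@(21, 5): e=[138,46,0] → █  [on edge]
    (11,2)@(23, 5): e=[146,62,-24] → ·
    (5,3)@(11, 7): e=[70,2,112] → █
    (6,3)@(13, 7): e=[78,18,88] → █
    (7,3)@(15, 7): e=[86,34,64] → █
    (10,3)@(21, 7): e=[110,82,-8] → ·
    (3,4)@(7, 9): e=[26,6,152] → █
    (4,4)@(9, 9): e=[34,22,128] → █
    (9,5)@(19, 11): e=[46,138,0] → █  [on edge]
    (8,8)@(17, 17): e=[-46,230,0] → ·  [on edge]
  covered (24 px):
    · · · · · · · · · · · ·
    · · · · · · · · · · █ ·
    · · · · · · · · █ █ █ ·
    · · · · · █ █ █ █ █ · ·
    · · · █ █ █ █ █ █ █ · ·
    · · · · █ █ █ █ █ █ · ·
    · · · · · · · █ █ · · ·
    · · · · · · · · · · · ·
    · · · · · · · · · · · ·

Z-buffer (winner per pixel, '.' = empty):
  . . . . . . . . . . . .
  . . . . . . . . . . 1 .
  . . 0 0 0 . . . 1 1 1 .
  . 0 0 0 0 1 1 1 1 1 . .
  0 0 0 1 1 1 1 1 1 1 . .
  . . . . 1 1 1 1 1 1 . .
  . . . . . . . 1 1 . . .
  . . . . . . . . . . . .
  . . . . . . . . . . . .

Answer: 1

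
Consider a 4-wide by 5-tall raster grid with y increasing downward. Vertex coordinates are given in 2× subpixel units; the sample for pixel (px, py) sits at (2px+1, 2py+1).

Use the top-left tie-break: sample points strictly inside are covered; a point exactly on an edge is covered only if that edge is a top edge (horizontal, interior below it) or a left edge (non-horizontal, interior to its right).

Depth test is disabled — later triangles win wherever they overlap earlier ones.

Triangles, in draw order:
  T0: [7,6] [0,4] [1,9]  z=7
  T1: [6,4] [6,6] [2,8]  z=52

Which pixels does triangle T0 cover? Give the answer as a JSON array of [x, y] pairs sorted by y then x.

T0:
  2·area = 33  (B↔C swapped to make it positive)
  edge (7, 6)→(1, 9): d=(-6,3) right/bottom  bias=-1
  edge (1, 9)→(0, 4): d=(-1,-5) top-left  bias=+0
  edge (0, 4)→(7, 6): d=(7,2) right/bottom  bias=-1
    (0,2)@(1, 5): e=[24,4,5] → #
    (1,2)@(3, 5): e=[18,14,1] → #
    (2,2)@(5, 5): e=[12,24,-3] → ·
    (0,3)@(1, 7): e=[12,2,19] → #
    (2,3)@(5, 7): e=[0,22,11] → ·  [on edge]
    (0,4)@(1, 9): e=[0,0,33] → ·  [on edge]
    (1,4)@(3, 9): e=[-6,10,29] → ·
  covered (4 px):
    · · · ·
    · · · ·
    # # · ·
    # # · ·
    · · · ·
T1:
  2·area = 8
  edge (6, 4)→(6, 6): d=(0,2) right/bottom  bias=-1
  edge (6, 6)→(2, 8): d=(-4,2) right/bottom  bias=-1
  edge (2, 8)→(6, 4): d=(4,-4) top-left  bias=+0
    (3,1)@(7, 3): e=[-2,10,0] → ·  [on edge]
    (2,2)@(5, 5): e=[2,6,0] → #  [on edge]
    (3,2)@(7, 5): e=[-2,2,8] → ·
    (1,3)@(3, 7): e=[6,2,0] → #  [on edge]
    (2,3)@(5, 7): e=[2,-2,8] → ·
    (0,4)@(1, 9): e=[10,-2,0] → ·  [on edge]
    (1,4)@(3, 9): e=[6,-6,8] → ·
  covered (2 px):
    · · · ·
    · · · ·
    · · # ·
    · # · ·
    · · · ·

Answer: [[0,2],[1,2],[0,3],[1,3]]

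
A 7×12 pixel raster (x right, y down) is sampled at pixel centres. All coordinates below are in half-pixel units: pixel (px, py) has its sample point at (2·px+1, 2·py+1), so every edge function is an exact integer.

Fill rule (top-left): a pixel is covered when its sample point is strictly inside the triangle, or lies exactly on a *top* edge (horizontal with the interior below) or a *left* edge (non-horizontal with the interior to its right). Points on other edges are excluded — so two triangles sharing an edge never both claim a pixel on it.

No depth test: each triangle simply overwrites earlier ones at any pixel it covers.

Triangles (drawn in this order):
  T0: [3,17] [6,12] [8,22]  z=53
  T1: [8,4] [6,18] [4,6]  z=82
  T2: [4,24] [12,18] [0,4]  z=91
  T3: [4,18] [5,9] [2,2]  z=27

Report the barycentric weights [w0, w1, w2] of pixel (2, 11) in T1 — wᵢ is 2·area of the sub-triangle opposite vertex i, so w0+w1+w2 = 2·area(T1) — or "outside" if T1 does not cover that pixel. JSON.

T0:
  2·area = 40
  edge (3, 17)→(6, 12): d=(3,-5) top-left  bias=+0
  edge (6, 12)→(8, 22): d=(2,10) right/bottom  bias=-1
  edge (8, 22)→(3, 17): d=(-5,-5) top-left  bias=+0
    (2,3)@(5, 7): e=[-20,0,60] → ·  [on edge]
    (4,3)@(9, 7): e=[0,-40,80] → ·  [on edge]
    (0,7)@(1, 15): e=[-16,56,0] → ·  [on edge]
    (2,7)@(5, 15): e=[4,16,20] → #
    (3,7)@(7, 15): e=[14,-4,30] → ·
    (1,8)@(3, 17): e=[0,40,0] → #  [on edge]
    (3,8)@(7, 17): e=[20,0,20] → ·  [on edge]
    (1,9)@(3, 19): e=[6,44,-10] → ·
    (2,9)@(5, 19): e=[16,24,0] → #  [on edge]
    (3,9)@(7, 19): e=[26,4,10] → #
    (4,9)@(9, 19): e=[36,-16,20] → ·
    (2,10)@(5, 21): e=[22,28,-10] → ·
    (3,10)@(7, 21): e=[32,8,0] → #  [on edge]
    (4,11)@(9, 23): e=[48,-8,0] → ·  [on edge]
  covered (6 px):
    · · · · · · ·
    · · · · · · ·
    · · · · · · ·
    · · · · · · ·
    · · · · · · ·
    · · · · · · ·
    · · · · · · ·
    · · # · · · ·
    · # # · · · ·
    · · # # · · ·
    · · · # · · ·
    · · · · · · ·
T1:
  2·area = 52
  edge (8, 4)→(6, 18): d=(-2,14) right/bottom  bias=-1
  edge (6, 18)→(4, 6): d=(-2,-12) top-left  bias=+0
  edge (4, 6)→(8, 4): d=(4,-2) top-left  bias=+0
    (3,2)@(7, 5): e=[12,38,2] → #
    (4,2)@(9, 5): e=[-16,62,6] → ·
    (2,3)@(5, 7): e=[36,10,6] → #
    (4,3)@(9, 7): e=[-20,58,14] → ·
    (2,4)@(5, 9): e=[32,6,14] → #
    (4,4)@(9, 9): e=[-24,54,22] → ·
    (2,5)@(5, 11): e=[28,2,22] → #
    (3,5)@(7, 11): e=[0,26,26] → ·  [on edge]
    (2,6)@(5, 13): e=[24,-2,30] → ·
  covered (6 px):
    · · · · · · ·
    · · · · · · ·
    · · · # · · ·
    · · # # · · ·
    · · # # · · ·
    · · # · · · ·
    · · · · · · ·
    · · · · · · ·
    · · · · · · ·
    · · · · · · ·
    · · · · · · ·
    · · · · · · ·
T2:
  2·area = 184  (B↔C swapped to make it positive)
  edge (4, 24)→(0, 4): d=(-4,-20) top-left  bias=+0
  edge (0, 4)→(12, 18): d=(12,14) right/bottom  bias=-1
  edge (12, 18)→(4, 24): d=(-8,6) right/bottom  bias=-1
    (0,3)@(1, 7): e=[8,22,154] → #
    (1,3)@(3, 7): e=[48,-6,142] → ·
    (0,4)@(1, 9): e=[0,46,138] → #  [on edge]
    (1,4)@(3, 9): e=[40,18,126] → #
    (2,4)@(5, 9): e=[80,-10,114] → ·
    (0,5)@(1, 11): e=[-8,70,122] → ·
    (1,5)@(3, 11): e=[32,42,110] → #
    (2,5)@(5, 11): e=[72,14,98] → #
    (3,5)@(7, 11): e=[112,-14,86] → ·
    (1,6)@(3, 13): e=[24,66,94] → #
    (3,6)@(7, 13): e=[104,10,70] → #
    (4,6)@(9, 13): e=[144,-18,58] → ·
    (1,9)@(3, 19): e=[0,138,46] → #  [on edge]
  covered (24 px):
    · · · · · · ·
    · · · · · · ·
    · · · · · · ·
    # · · · · · ·
    # # · · · · ·
    · # # · · · ·
    · # # # · · ·
    · # # # # · ·
    · # # # # # ·
    · # # # # · ·
    · · # # · · ·
    · · # · · · ·
T3:
  2·area = 34  (B↔C swapped to make it positive)
  edge (4, 18)→(2, 2): d=(-2,-16) top-left  bias=+0
  edge (2, 2)→(5, 9): d=(3,7) right/bottom  bias=-1
  edge (5, 9)→(4, 18): d=(-1,9) right/bottom  bias=-1
    (1,2)@(3, 5): e=[10,2,22] → #
    (2,2)@(5, 5): e=[42,-12,4] → ·
    (1,3)@(3, 7): e=[6,8,20] → #
    (2,3)@(5, 7): e=[38,-6,2] → ·
    (1,4)@(3, 9): e=[2,14,18] → #
    (2,4)@(5, 9): e=[34,0,0] → ·  [on edge]
    (1,5)@(3, 11): e=[-2,20,16] → ·
    (5,11)@(11, 23): e=[102,0,-68] → ·  [on edge]
  covered (3 px):
    · · · · · · ·
    · · · · · · ·
    · # · · · · ·
    · # · · · · ·
    · # · · · · ·
    · · · · · · ·
    · · · · · · ·
    · · · · · · ·
    · · · · · · ·
    · · · · · · ·
    · · · · · · ·
    · · · · · · ·

Result: "outside"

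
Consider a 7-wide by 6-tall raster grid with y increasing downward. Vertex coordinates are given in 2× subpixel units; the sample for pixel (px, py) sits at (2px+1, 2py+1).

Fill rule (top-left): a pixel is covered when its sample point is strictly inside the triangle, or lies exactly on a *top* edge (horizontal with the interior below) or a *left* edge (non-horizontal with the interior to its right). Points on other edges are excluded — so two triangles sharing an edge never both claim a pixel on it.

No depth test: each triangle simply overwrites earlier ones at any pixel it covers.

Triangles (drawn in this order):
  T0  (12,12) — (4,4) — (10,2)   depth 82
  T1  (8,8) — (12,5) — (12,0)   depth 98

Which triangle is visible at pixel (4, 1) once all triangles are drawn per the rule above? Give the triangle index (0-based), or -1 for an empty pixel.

T0:
  2·area = 64
  edge (12, 12)→(4, 4): d=(-8,-8) top-left  bias=+0
  edge (4, 4)→(10, 2): d=(6,-2) top-left  bias=+0
  edge (10, 2)→(12, 12): d=(2,10) right/bottom  bias=-1
    (0,0)@(1, 1): e=[0,-24,88] → .  [on edge]
    (6,0)@(13, 1): e=[96,0,-32] → .  [on edge]
    (1,1)@(3, 3): e=[0,-8,72] → .  [on edge]
    (3,1)@(7, 3): e=[32,0,32] → X  [on edge]
    (4,1)@(9, 3): e=[48,4,12] → X
    (5,1)@(11, 3): e=[64,8,-8] → .
    (0,2)@(1, 5): e=[-32,0,96] → .  [on edge]
    (2,2)@(5, 5): e=[0,8,56] → X  [on edge]
    (5,2)@(11, 5): e=[48,20,-4] → .
    (2,3)@(5, 7): e=[-16,20,60] → .
    (3,3)@(7, 7): e=[0,24,40] → X  [on edge]
    (5,3)@(11, 7): e=[32,32,0] → .  [on edge]
    (4,4)@(9, 9): e=[0,40,24] → X  [on edge]
    (5,5)@(11, 11): e=[0,56,8] → X  [on edge]
  covered (10 px):
    . . . . . . .
    . . . X X . .
    . . X X X . .
    . . . X X . .
    . . . . X X .
    . . . . . X .
T1:
  2·area = 20  (B↔C swapped to make it positive)
  edge (8, 8)→(12, 0): d=(4,-8) top-left  bias=+0
  edge (12, 0)→(12, 5): d=(0,5) right/bottom  bias=-1
  edge (12, 5)→(8, 8): d=(-4,3) right/bottom  bias=-1
    (5,1)@(11, 3): e=[4,5,11] → X
    (6,1)@(13, 3): e=[20,-5,5] → .
    (5,2)@(11, 5): e=[12,5,3] → X
    (6,2)@(13, 5): e=[28,-5,-3] → .
    (4,3)@(9, 7): e=[4,15,1] → X
    (5,3)@(11, 7): e=[20,5,-5] → .
    (4,4)@(9, 9): e=[12,15,-7] → .
  covered (3 px):
    . . . . . . .
    . . . . . X .
    . . . . . X .
    . . . . X . .
    . . . . . . .
    . . . . . . .

Z-buffer (winner per pixel, '.' = empty):
  . . . . . . .
  . . . 0 0 1 .
  . . 0 0 0 1 .
  . . . 0 1 . .
  . . . . 0 0 .
  . . . . . 0 .

Answer: 0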